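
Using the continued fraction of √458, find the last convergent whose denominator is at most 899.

√458 = [21; 2, 2, 42, …] (period length 3).
Convergents:
  p_0/q_0 = 21/1
  p_1/q_1 = 43/2
  p_2/q_2 = 107/5
  p_3/q_3 = 4537/212
  p_4/q_4 = 9181/429
  p_5/q_5 = 22899/1070
q_4 = 429 ≤ 899 < 1070 = q_5, so the answer is 9181/429.

9181/429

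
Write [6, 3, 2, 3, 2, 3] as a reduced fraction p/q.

Fold from the inside: start with 3/1.
  2 + 1/3 = 7/3
  3 + 3/7 = 24/7
  2 + 7/24 = 55/24
  3 + 24/55 = 189/55
  6 + 55/189 = 1189/189

1189/189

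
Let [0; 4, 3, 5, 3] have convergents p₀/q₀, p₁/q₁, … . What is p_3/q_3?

Using pₖ = aₖpₖ₋₁ + pₖ₋₂, qₖ = aₖqₖ₋₁ + qₖ₋₂ (with p₋₁=1, p₋₂=0, q₋₁=0, q₋₂=1):
  k=0: a=0, p=0, q=1
  k=1: a=4, p=1, q=4
  k=2: a=3, p=3, q=13
  k=3: a=5, p=16, q=69

16/69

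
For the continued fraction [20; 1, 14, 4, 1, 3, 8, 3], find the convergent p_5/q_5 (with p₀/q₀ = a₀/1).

Using pₖ = aₖpₖ₋₁ + pₖ₋₂, qₖ = aₖqₖ₋₁ + qₖ₋₂ (with p₋₁=1, p₋₂=0, q₋₁=0, q₋₂=1):
  k=0: a=20, p=20, q=1
  k=1: a=1, p=21, q=1
  k=2: a=14, p=314, q=15
  k=3: a=4, p=1277, q=61
  k=4: a=1, p=1591, q=76
  k=5: a=3, p=6050, q=289

6050/289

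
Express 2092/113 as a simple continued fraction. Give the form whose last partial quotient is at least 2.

[18; 1, 1, 18, 3]

2092 = 18·113 + 58
113 = 1·58 + 55
58 = 1·55 + 3
55 = 18·3 + 1
3 = 3·1 + 0  (stop)
So 2092/113 = [18; 1, 1, 18, 3].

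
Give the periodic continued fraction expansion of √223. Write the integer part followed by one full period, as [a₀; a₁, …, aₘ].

[14; 1, 13, 1, 28]

a₀ = ⌊√223⌋ = 14.
With m₀=0, d₀=1 and mₖ₊₁ = dₖaₖ − mₖ, dₖ₊₁ = (n − mₖ₊₁²)/dₖ, aₖ₊₁ = ⌊(a₀+mₖ₊₁)/dₖ₊₁⌋:
  k=1: m=14, d=27, a=1
  k=2: m=13, d=2, a=13
  k=3: m=13, d=27, a=1
  k=4: m=14, d=1, a=28
d=1 and a=2a₀=28 at k=4, so the next step gives (m, d) = (14, 27) again — its k=1 value — and the period has length 4.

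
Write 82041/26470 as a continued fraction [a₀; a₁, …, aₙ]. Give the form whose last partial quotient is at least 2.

82041 = 3*26470 + 2631
26470 = 10*2631 + 160
2631 = 16*160 + 71
160 = 2*71 + 18
71 = 3*18 + 17
18 = 1*17 + 1
17 = 17*1 + 0  (stop)
So 82041/26470 = [3; 10, 16, 2, 3, 1, 17].

[3; 10, 16, 2, 3, 1, 17]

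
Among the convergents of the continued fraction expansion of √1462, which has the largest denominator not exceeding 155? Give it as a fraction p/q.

2753/72

√1462 = [38; 4, 4, 4, 76, …] (period length 4).
Convergents:
  p_0/q_0 = 38/1
  p_1/q_1 = 153/4
  p_2/q_2 = 650/17
  p_3/q_3 = 2753/72
  p_4/q_4 = 209878/5489
q_3 = 72 ≤ 155 < 5489 = q_4, so the answer is 2753/72.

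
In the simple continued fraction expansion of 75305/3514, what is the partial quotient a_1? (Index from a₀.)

75305 = 21·3514 + 1511   →  a_0 = 21
3514 = 2·1511 + 492   →  a_1 = 2

2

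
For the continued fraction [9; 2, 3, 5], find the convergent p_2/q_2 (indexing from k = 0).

66/7

Using pₖ = aₖpₖ₋₁ + pₖ₋₂, qₖ = aₖqₖ₋₁ + qₖ₋₂ (with p₋₁=1, p₋₂=0, q₋₁=0, q₋₂=1):
  k=0: a=9, p=9, q=1
  k=1: a=2, p=19, q=2
  k=2: a=3, p=66, q=7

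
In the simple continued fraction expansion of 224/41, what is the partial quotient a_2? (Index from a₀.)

224 = 5·41 + 19   →  a_0 = 5
41 = 2·19 + 3   →  a_1 = 2
19 = 6·3 + 1   →  a_2 = 6

6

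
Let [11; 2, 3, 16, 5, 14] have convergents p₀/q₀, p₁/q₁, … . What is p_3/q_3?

Using pₖ = aₖpₖ₋₁ + pₖ₋₂, qₖ = aₖqₖ₋₁ + qₖ₋₂ (with p₋₁=1, p₋₂=0, q₋₁=0, q₋₂=1):
  k=0: a=11, p=11, q=1
  k=1: a=2, p=23, q=2
  k=2: a=3, p=80, q=7
  k=3: a=16, p=1303, q=114

1303/114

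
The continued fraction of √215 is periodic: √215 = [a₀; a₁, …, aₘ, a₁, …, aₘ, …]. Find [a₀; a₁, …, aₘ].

[14; 1, 1, 1, 28]

a₀ = ⌊√215⌋ = 14.
With m₀=0, d₀=1 and mₖ₊₁ = dₖaₖ − mₖ, dₖ₊₁ = (n − mₖ₊₁²)/dₖ, aₖ₊₁ = ⌊(a₀+mₖ₊₁)/dₖ₊₁⌋:
  k=1: m=14, d=19, a=1
  k=2: m=5, d=10, a=1
  k=3: m=5, d=19, a=1
  k=4: m=14, d=1, a=28
d=1 and a=2a₀=28 at k=4, so the next step gives (m, d) = (14, 19) again — its k=1 value — and the period has length 4.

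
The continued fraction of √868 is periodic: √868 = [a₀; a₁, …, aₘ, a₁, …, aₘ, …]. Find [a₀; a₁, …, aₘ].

a₀ = ⌊√868⌋ = 29.
With m₀=0, d₀=1 and mₖ₊₁ = dₖaₖ − mₖ, dₖ₊₁ = (n − mₖ₊₁²)/dₖ, aₖ₊₁ = ⌊(a₀+mₖ₊₁)/dₖ₊₁⌋:
  k=1: m=29, d=27, a=2
  k=2: m=25, d=9, a=6
  k=3: m=29, d=3, a=19
  k=4: m=28, d=28, a=2
  k=5: m=28, d=3, a=19
  k=6: m=29, d=9, a=6
  k=7: m=25, d=27, a=2
  k=8: m=29, d=1, a=58
d=1 and a=2a₀=58 at k=8, so the next step gives (m, d) = (29, 27) again — its k=1 value — and the period has length 8.

[29; 2, 6, 19, 2, 19, 6, 2, 58]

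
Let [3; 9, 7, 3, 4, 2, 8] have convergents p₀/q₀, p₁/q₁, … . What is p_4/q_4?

Using pₖ = aₖpₖ₋₁ + pₖ₋₂, qₖ = aₖqₖ₋₁ + qₖ₋₂ (with p₋₁=1, p₋₂=0, q₋₁=0, q₋₂=1):
  k=0: a=3, p=3, q=1
  k=1: a=9, p=28, q=9
  k=2: a=7, p=199, q=64
  k=3: a=3, p=625, q=201
  k=4: a=4, p=2699, q=868

2699/868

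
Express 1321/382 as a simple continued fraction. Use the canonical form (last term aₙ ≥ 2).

1321 = 3*382 + 175
382 = 2*175 + 32
175 = 5*32 + 15
32 = 2*15 + 2
15 = 7*2 + 1
2 = 2*1 + 0  (stop)
So 1321/382 = [3; 2, 5, 2, 7, 2].

[3; 2, 5, 2, 7, 2]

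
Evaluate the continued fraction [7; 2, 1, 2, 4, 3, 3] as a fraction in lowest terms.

2757/374

Fold from the inside: start with 3/1.
  3 + 1/3 = 10/3
  4 + 3/10 = 43/10
  2 + 10/43 = 96/43
  1 + 43/96 = 139/96
  2 + 96/139 = 374/139
  7 + 139/374 = 2757/374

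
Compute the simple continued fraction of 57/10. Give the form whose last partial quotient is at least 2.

[5; 1, 2, 3]

57 = 5·10 + 7
10 = 1·7 + 3
7 = 2·3 + 1
3 = 3·1 + 0  (stop)
So 57/10 = [5; 1, 2, 3].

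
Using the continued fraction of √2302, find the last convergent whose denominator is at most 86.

2303/48

√2302 = [47; 1, 46, 1, 94, …] (period length 4).
Convergents:
  p_0/q_0 = 47/1
  p_1/q_1 = 48/1
  p_2/q_2 = 2255/47
  p_3/q_3 = 2303/48
  p_4/q_4 = 218737/4559
q_3 = 48 ≤ 86 < 4559 = q_4, so the answer is 2303/48.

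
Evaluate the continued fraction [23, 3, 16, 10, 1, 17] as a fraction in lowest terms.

226431/9707

Using pₖ = aₖpₖ₋₁ + pₖ₋₂ and qₖ = aₖqₖ₋₁ + qₖ₋₂:
  k=0: a=23, p=23, q=1
  k=1: a=3, p=70, q=3
  k=2: a=16, p=1143, q=49
  k=3: a=10, p=11500, q=493
  k=4: a=1, p=12643, q=542
  k=5: a=17, p=226431, q=9707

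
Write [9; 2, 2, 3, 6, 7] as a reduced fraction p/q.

7209/766

Fold from the inside: start with 7/1.
  6 + 1/7 = 43/7
  3 + 7/43 = 136/43
  2 + 43/136 = 315/136
  2 + 136/315 = 766/315
  9 + 315/766 = 7209/766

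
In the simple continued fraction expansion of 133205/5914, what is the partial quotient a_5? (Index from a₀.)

2

133205 = 22·5914 + 3097   →  a_0 = 22
5914 = 1·3097 + 2817   →  a_1 = 1
3097 = 1·2817 + 280   →  a_2 = 1
2817 = 10·280 + 17   →  a_3 = 10
280 = 16·17 + 8   →  a_4 = 16
17 = 2·8 + 1   →  a_5 = 2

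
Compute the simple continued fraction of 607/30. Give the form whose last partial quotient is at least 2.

607 = 20·30 + 7
30 = 4·7 + 2
7 = 3·2 + 1
2 = 2·1 + 0  (stop)
So 607/30 = [20; 4, 3, 2].

[20; 4, 3, 2]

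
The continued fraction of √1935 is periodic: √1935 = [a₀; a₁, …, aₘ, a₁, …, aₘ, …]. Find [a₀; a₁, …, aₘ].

a₀ = ⌊√1935⌋ = 43.
With m₀=0, d₀=1 and mₖ₊₁ = dₖaₖ − mₖ, dₖ₊₁ = (n − mₖ₊₁²)/dₖ, aₖ₊₁ = ⌊(a₀+mₖ₊₁)/dₖ₊₁⌋:
  k=1: m=43, d=86, a=1
  k=2: m=43, d=1, a=86
d=1 and a=2a₀=86 at k=2, so the next step gives (m, d) = (43, 86) again — its k=1 value — and the period has length 2.

[43; 1, 86]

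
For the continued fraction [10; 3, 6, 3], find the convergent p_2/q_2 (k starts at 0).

Using pₖ = aₖpₖ₋₁ + pₖ₋₂, qₖ = aₖqₖ₋₁ + qₖ₋₂ (with p₋₁=1, p₋₂=0, q₋₁=0, q₋₂=1):
  k=0: a=10, p=10, q=1
  k=1: a=3, p=31, q=3
  k=2: a=6, p=196, q=19

196/19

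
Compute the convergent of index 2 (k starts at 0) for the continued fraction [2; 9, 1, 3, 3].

Using pₖ = aₖpₖ₋₁ + pₖ₋₂, qₖ = aₖqₖ₋₁ + qₖ₋₂ (with p₋₁=1, p₋₂=0, q₋₁=0, q₋₂=1):
  k=0: a=2, p=2, q=1
  k=1: a=9, p=19, q=9
  k=2: a=1, p=21, q=10

21/10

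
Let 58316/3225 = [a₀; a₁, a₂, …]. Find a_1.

12

58316 = 18·3225 + 266   →  a_0 = 18
3225 = 12·266 + 33   →  a_1 = 12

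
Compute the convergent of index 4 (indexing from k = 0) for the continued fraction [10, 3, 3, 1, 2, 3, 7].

371/36

Using pₖ = aₖpₖ₋₁ + pₖ₋₂, qₖ = aₖqₖ₋₁ + qₖ₋₂ (with p₋₁=1, p₋₂=0, q₋₁=0, q₋₂=1):
  k=0: a=10, p=10, q=1
  k=1: a=3, p=31, q=3
  k=2: a=3, p=103, q=10
  k=3: a=1, p=134, q=13
  k=4: a=2, p=371, q=36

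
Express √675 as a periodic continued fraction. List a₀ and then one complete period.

a₀ = ⌊√675⌋ = 25.

[25; 1, 50]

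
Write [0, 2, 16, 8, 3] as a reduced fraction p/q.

Fold from the inside: start with 3/1.
  8 + 1/3 = 25/3
  16 + 3/25 = 403/25
  2 + 25/403 = 831/403
  0 + 403/831 = 403/831

403/831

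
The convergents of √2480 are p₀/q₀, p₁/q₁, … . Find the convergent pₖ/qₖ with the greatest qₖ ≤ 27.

249/5

√2480 = [49; 1, 3, 1, 98, …] (period length 4).
Convergents:
  p_0/q_0 = 49/1
  p_1/q_1 = 50/1
  p_2/q_2 = 199/4
  p_3/q_3 = 249/5
  p_4/q_4 = 24601/494
q_3 = 5 ≤ 27 < 494 = q_4, so the answer is 249/5.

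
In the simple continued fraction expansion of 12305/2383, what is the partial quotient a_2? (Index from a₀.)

9

12305 = 5·2383 + 390   →  a_0 = 5
2383 = 6·390 + 43   →  a_1 = 6
390 = 9·43 + 3   →  a_2 = 9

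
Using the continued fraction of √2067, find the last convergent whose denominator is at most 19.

591/13

√2067 = [45; 2, 6, 2, 90, …] (period length 4).
Convergents:
  p_0/q_0 = 45/1
  p_1/q_1 = 91/2
  p_2/q_2 = 591/13
  p_3/q_3 = 1273/28
q_2 = 13 ≤ 19 < 28 = q_3, so the answer is 591/13.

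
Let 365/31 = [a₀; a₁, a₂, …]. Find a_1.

365 = 11·31 + 24   →  a_0 = 11
31 = 1·24 + 7   →  a_1 = 1

1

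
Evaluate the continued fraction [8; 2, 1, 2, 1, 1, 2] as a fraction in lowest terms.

Using pₖ = aₖpₖ₋₁ + pₖ₋₂ and qₖ = aₖqₖ₋₁ + qₖ₋₂:
  k=0: a=8, p=8, q=1
  k=1: a=2, p=17, q=2
  k=2: a=1, p=25, q=3
  k=3: a=2, p=67, q=8
  k=4: a=1, p=92, q=11
  k=5: a=1, p=159, q=19
  k=6: a=2, p=410, q=49

410/49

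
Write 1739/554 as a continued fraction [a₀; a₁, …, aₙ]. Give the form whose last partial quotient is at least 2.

[3; 7, 5, 7, 2]

1739 = 3·554 + 77
554 = 7·77 + 15
77 = 5·15 + 2
15 = 7·2 + 1
2 = 2·1 + 0  (stop)
So 1739/554 = [3; 7, 5, 7, 2].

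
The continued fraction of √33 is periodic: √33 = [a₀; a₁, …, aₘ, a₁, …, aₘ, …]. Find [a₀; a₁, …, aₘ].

[5; 1, 2, 1, 10]

a₀ = ⌊√33⌋ = 5.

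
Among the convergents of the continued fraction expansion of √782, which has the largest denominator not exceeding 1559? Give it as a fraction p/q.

43037/1539

√782 = [27; 1, 26, 1, 54, …] (period length 4).
Convergents:
  p_0/q_0 = 27/1
  p_1/q_1 = 28/1
  p_2/q_2 = 755/27
  p_3/q_3 = 783/28
  p_4/q_4 = 43037/1539
  p_5/q_5 = 43820/1567
q_4 = 1539 ≤ 1559 < 1567 = q_5, so the answer is 43037/1539.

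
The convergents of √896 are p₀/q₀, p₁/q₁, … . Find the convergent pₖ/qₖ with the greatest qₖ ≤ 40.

√896 = [29; 1, 13, 1, 58, …] (period length 4).
Convergents:
  p_0/q_0 = 29/1
  p_1/q_1 = 30/1
  p_2/q_2 = 419/14
  p_3/q_3 = 449/15
  p_4/q_4 = 26461/884
q_3 = 15 ≤ 40 < 884 = q_4, so the answer is 449/15.

449/15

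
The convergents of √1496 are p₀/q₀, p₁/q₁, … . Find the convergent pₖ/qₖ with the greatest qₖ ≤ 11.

√1496 = [38; 1, 2, 9, 2, 1, 76, …] (period length 6).
Convergents:
  p_0/q_0 = 38/1
  p_1/q_1 = 39/1
  p_2/q_2 = 116/3
  p_3/q_3 = 1083/28
q_2 = 3 ≤ 11 < 28 = q_3, so the answer is 116/3.

116/3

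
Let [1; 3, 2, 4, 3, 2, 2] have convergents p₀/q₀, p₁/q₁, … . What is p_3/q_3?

Using pₖ = aₖpₖ₋₁ + pₖ₋₂, qₖ = aₖqₖ₋₁ + qₖ₋₂ (with p₋₁=1, p₋₂=0, q₋₁=0, q₋₂=1):
  k=0: a=1, p=1, q=1
  k=1: a=3, p=4, q=3
  k=2: a=2, p=9, q=7
  k=3: a=4, p=40, q=31

40/31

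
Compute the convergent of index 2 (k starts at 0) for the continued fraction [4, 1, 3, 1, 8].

19/4

Using pₖ = aₖpₖ₋₁ + pₖ₋₂, qₖ = aₖqₖ₋₁ + qₖ₋₂ (with p₋₁=1, p₋₂=0, q₋₁=0, q₋₂=1):
  k=0: a=4, p=4, q=1
  k=1: a=1, p=5, q=1
  k=2: a=3, p=19, q=4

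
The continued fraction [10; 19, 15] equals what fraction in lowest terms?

Fold from the inside: start with 15/1.
  19 + 1/15 = 286/15
  10 + 15/286 = 2875/286

2875/286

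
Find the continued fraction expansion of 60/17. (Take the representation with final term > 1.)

60 = 3×17 + 9
17 = 1×9 + 8
9 = 1×8 + 1
8 = 8×1 + 0  (stop)
So 60/17 = [3; 1, 1, 8].

[3; 1, 1, 8]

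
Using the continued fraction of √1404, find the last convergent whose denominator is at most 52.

637/17

√1404 = [37; 2, 7, 1, 4, 1, 7, 2, 74, …] (period length 8).
Convergents:
  p_0/q_0 = 37/1
  p_1/q_1 = 75/2
  p_2/q_2 = 562/15
  p_3/q_3 = 637/17
  p_4/q_4 = 3110/83
q_3 = 17 ≤ 52 < 83 = q_4, so the answer is 637/17.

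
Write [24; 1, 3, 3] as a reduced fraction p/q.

Fold from the inside: start with 3/1.
  3 + 1/3 = 10/3
  1 + 3/10 = 13/10
  24 + 10/13 = 322/13

322/13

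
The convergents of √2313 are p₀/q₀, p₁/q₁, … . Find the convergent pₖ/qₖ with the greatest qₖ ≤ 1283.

√2313 = [48; 10, 1, 2, 10, 2, 1, 10, 96, …] (period length 8).
Convergents:
  p_0/q_0 = 48/1
  p_1/q_1 = 481/10
  p_2/q_2 = 529/11
  p_3/q_3 = 1539/32
  p_4/q_4 = 15919/331
  p_5/q_5 = 33377/694
  p_6/q_6 = 49296/1025
  p_7/q_7 = 526337/10944
q_6 = 1025 ≤ 1283 < 10944 = q_7, so the answer is 49296/1025.

49296/1025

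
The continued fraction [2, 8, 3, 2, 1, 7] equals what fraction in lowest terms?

Using pₖ = aₖpₖ₋₁ + pₖ₋₂ and qₖ = aₖqₖ₋₁ + qₖ₋₂:
  k=0: a=2, p=2, q=1
  k=1: a=8, p=17, q=8
  k=2: a=3, p=53, q=25
  k=3: a=2, p=123, q=58
  k=4: a=1, p=176, q=83
  k=5: a=7, p=1355, q=639

1355/639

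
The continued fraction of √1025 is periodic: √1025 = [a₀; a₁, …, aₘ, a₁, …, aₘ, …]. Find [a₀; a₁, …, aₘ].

a₀ = ⌊√1025⌋ = 32.
With m₀=0, d₀=1 and mₖ₊₁ = dₖaₖ − mₖ, dₖ₊₁ = (n − mₖ₊₁²)/dₖ, aₖ₊₁ = ⌊(a₀+mₖ₊₁)/dₖ₊₁⌋:
  k=1: m=32, d=1, a=64
d=1 and a=2a₀=64 at k=1, so the next step gives (m, d) = (32, 1) again — its k=1 value — and the period has length 1.

[32; 64]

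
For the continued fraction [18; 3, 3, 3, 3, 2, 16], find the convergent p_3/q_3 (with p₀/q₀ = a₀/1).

Using pₖ = aₖpₖ₋₁ + pₖ₋₂, qₖ = aₖqₖ₋₁ + qₖ₋₂ (with p₋₁=1, p₋₂=0, q₋₁=0, q₋₂=1):
  k=0: a=18, p=18, q=1
  k=1: a=3, p=55, q=3
  k=2: a=3, p=183, q=10
  k=3: a=3, p=604, q=33

604/33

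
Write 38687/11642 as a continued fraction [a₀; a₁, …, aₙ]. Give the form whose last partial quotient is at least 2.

38687 = 3·11642 + 3761
11642 = 3·3761 + 359
3761 = 10·359 + 171
359 = 2·171 + 17
171 = 10·17 + 1
17 = 17·1 + 0  (stop)
So 38687/11642 = [3; 3, 10, 2, 10, 17].

[3; 3, 10, 2, 10, 17]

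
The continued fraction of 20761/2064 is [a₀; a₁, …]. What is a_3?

20761 = 10·2064 + 121   →  a_0 = 10
2064 = 17·121 + 7   →  a_1 = 17
121 = 17·7 + 2   →  a_2 = 17
7 = 3·2 + 1   →  a_3 = 3

3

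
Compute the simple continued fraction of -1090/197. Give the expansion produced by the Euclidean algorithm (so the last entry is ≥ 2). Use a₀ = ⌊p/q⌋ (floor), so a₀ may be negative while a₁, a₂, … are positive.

-1090 = -6*197 + 92
197 = 2*92 + 13
92 = 7*13 + 1
13 = 13*1 + 0  (stop)
So -1090/197 = [-6; 2, 7, 13].

[-6; 2, 7, 13]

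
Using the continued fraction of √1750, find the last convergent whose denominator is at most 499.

20791/497

√1750 = [41; 1, 4, 1, 82, …] (period length 4).
Convergents:
  p_0/q_0 = 41/1
  p_1/q_1 = 42/1
  p_2/q_2 = 209/5
  p_3/q_3 = 251/6
  p_4/q_4 = 20791/497
  p_5/q_5 = 21042/503
q_4 = 497 ≤ 499 < 503 = q_5, so the answer is 20791/497.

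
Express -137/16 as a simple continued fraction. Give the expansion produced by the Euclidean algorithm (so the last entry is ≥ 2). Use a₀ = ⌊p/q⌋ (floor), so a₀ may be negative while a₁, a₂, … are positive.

[-9; 2, 3, 2]

-137 = -9·16 + 7
16 = 2·7 + 2
7 = 3·2 + 1
2 = 2·1 + 0  (stop)
So -137/16 = [-9; 2, 3, 2].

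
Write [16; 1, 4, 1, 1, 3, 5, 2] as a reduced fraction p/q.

7586/451

Fold from the inside: start with 2/1.
  5 + 1/2 = 11/2
  3 + 2/11 = 35/11
  1 + 11/35 = 46/35
  1 + 35/46 = 81/46
  4 + 46/81 = 370/81
  1 + 81/370 = 451/370
  16 + 370/451 = 7586/451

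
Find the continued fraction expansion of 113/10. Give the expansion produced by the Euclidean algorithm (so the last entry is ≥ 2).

113 = 11·10 + 3
10 = 3·3 + 1
3 = 3·1 + 0  (stop)
So 113/10 = [11; 3, 3].

[11; 3, 3]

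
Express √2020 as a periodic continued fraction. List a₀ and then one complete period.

a₀ = ⌊√2020⌋ = 44.
With m₀=0, d₀=1 and mₖ₊₁ = dₖaₖ − mₖ, dₖ₊₁ = (n − mₖ₊₁²)/dₖ, aₖ₊₁ = ⌊(a₀+mₖ₊₁)/dₖ₊₁⌋:
  k=1: m=44, d=84, a=1
  k=2: m=40, d=5, a=16
  k=3: m=40, d=84, a=1
  k=4: m=44, d=1, a=88
d=1 and a=2a₀=88 at k=4, so the next step gives (m, d) = (44, 84) again — its k=1 value — and the period has length 4.

[44; 1, 16, 1, 88]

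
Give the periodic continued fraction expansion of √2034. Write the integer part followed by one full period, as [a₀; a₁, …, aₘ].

[45; 10, 90]

a₀ = ⌊√2034⌋ = 45.
With m₀=0, d₀=1 and mₖ₊₁ = dₖaₖ − mₖ, dₖ₊₁ = (n − mₖ₊₁²)/dₖ, aₖ₊₁ = ⌊(a₀+mₖ₊₁)/dₖ₊₁⌋:
  k=1: m=45, d=9, a=10
  k=2: m=45, d=1, a=90
d=1 and a=2a₀=90 at k=2, so the next step gives (m, d) = (45, 9) again — its k=1 value — and the period has length 2.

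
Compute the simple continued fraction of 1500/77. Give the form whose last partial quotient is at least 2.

[19; 2, 12, 3]

1500 = 19·77 + 37
77 = 2·37 + 3
37 = 12·3 + 1
3 = 3·1 + 0  (stop)
So 1500/77 = [19; 2, 12, 3].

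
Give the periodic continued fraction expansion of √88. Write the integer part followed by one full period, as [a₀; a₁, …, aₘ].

a₀ = ⌊√88⌋ = 9.
With m₀=0, d₀=1 and mₖ₊₁ = dₖaₖ − mₖ, dₖ₊₁ = (n − mₖ₊₁²)/dₖ, aₖ₊₁ = ⌊(a₀+mₖ₊₁)/dₖ₊₁⌋:
  k=1: m=9, d=7, a=2
  k=2: m=5, d=9, a=1
  k=3: m=4, d=8, a=1
  k=4: m=4, d=9, a=1
  k=5: m=5, d=7, a=2
  k=6: m=9, d=1, a=18
d=1 and a=2a₀=18 at k=6, so the next step gives (m, d) = (9, 7) again — its k=1 value — and the period has length 6.

[9; 2, 1, 1, 1, 2, 18]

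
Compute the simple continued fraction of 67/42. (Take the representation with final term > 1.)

67 = 1·42 + 25
42 = 1·25 + 17
25 = 1·17 + 8
17 = 2·8 + 1
8 = 8·1 + 0  (stop)
So 67/42 = [1; 1, 1, 2, 8].

[1; 1, 1, 2, 8]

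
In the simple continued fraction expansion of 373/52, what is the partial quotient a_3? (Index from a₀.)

3

373 = 7·52 + 9   →  a_0 = 7
52 = 5·9 + 7   →  a_1 = 5
9 = 1·7 + 2   →  a_2 = 1
7 = 3·2 + 1   →  a_3 = 3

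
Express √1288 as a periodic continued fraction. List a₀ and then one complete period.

a₀ = ⌊√1288⌋ = 35.
With m₀=0, d₀=1 and mₖ₊₁ = dₖaₖ − mₖ, dₖ₊₁ = (n − mₖ₊₁²)/dₖ, aₖ₊₁ = ⌊(a₀+mₖ₊₁)/dₖ₊₁⌋:
  k=1: m=35, d=63, a=1
  k=2: m=28, d=8, a=7
  k=3: m=28, d=63, a=1
  k=4: m=35, d=1, a=70
d=1 and a=2a₀=70 at k=4, so the next step gives (m, d) = (35, 63) again — its k=1 value — and the period has length 4.

[35; 1, 7, 1, 70]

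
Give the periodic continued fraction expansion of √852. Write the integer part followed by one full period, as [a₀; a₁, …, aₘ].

a₀ = ⌊√852⌋ = 29.
With m₀=0, d₀=1 and mₖ₊₁ = dₖaₖ − mₖ, dₖ₊₁ = (n − mₖ₊₁²)/dₖ, aₖ₊₁ = ⌊(a₀+mₖ₊₁)/dₖ₊₁⌋:
  k=1: m=29, d=11, a=5
  k=2: m=26, d=16, a=3
  k=3: m=22, d=23, a=2
  k=4: m=24, d=12, a=4
  k=5: m=24, d=23, a=2
  k=6: m=22, d=16, a=3
  k=7: m=26, d=11, a=5
  k=8: m=29, d=1, a=58
d=1 and a=2a₀=58 at k=8, so the next step gives (m, d) = (29, 11) again — its k=1 value — and the period has length 8.

[29; 5, 3, 2, 4, 2, 3, 5, 58]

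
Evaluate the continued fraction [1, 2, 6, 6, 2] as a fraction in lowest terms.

253/173

Using pₖ = aₖpₖ₋₁ + pₖ₋₂ and qₖ = aₖqₖ₋₁ + qₖ₋₂:
  k=0: a=1, p=1, q=1
  k=1: a=2, p=3, q=2
  k=2: a=6, p=19, q=13
  k=3: a=6, p=117, q=80
  k=4: a=2, p=253, q=173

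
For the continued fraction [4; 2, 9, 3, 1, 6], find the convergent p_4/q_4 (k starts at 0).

349/78

Using pₖ = aₖpₖ₋₁ + pₖ₋₂, qₖ = aₖqₖ₋₁ + qₖ₋₂ (with p₋₁=1, p₋₂=0, q₋₁=0, q₋₂=1):
  k=0: a=4, p=4, q=1
  k=1: a=2, p=9, q=2
  k=2: a=9, p=85, q=19
  k=3: a=3, p=264, q=59
  k=4: a=1, p=349, q=78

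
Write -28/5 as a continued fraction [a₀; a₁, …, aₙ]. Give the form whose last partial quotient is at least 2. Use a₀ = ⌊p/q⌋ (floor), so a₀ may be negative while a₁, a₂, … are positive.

-28 = -6*5 + 2
5 = 2*2 + 1
2 = 2*1 + 0  (stop)
So -28/5 = [-6; 2, 2].

[-6; 2, 2]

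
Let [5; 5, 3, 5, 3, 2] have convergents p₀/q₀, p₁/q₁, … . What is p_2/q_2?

Using pₖ = aₖpₖ₋₁ + pₖ₋₂, qₖ = aₖqₖ₋₁ + qₖ₋₂ (with p₋₁=1, p₋₂=0, q₋₁=0, q₋₂=1):
  k=0: a=5, p=5, q=1
  k=1: a=5, p=26, q=5
  k=2: a=3, p=83, q=16

83/16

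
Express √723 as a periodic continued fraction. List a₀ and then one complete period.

[26; 1, 7, 1, 52]

a₀ = ⌊√723⌋ = 26.
With m₀=0, d₀=1 and mₖ₊₁ = dₖaₖ − mₖ, dₖ₊₁ = (n − mₖ₊₁²)/dₖ, aₖ₊₁ = ⌊(a₀+mₖ₊₁)/dₖ₊₁⌋:
  k=1: m=26, d=47, a=1
  k=2: m=21, d=6, a=7
  k=3: m=21, d=47, a=1
  k=4: m=26, d=1, a=52
d=1 and a=2a₀=52 at k=4, so the next step gives (m, d) = (26, 47) again — its k=1 value — and the period has length 4.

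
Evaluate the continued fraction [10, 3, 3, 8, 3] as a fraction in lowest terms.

Using pₖ = aₖpₖ₋₁ + pₖ₋₂ and qₖ = aₖqₖ₋₁ + qₖ₋₂:
  k=0: a=10, p=10, q=1
  k=1: a=3, p=31, q=3
  k=2: a=3, p=103, q=10
  k=3: a=8, p=855, q=83
  k=4: a=3, p=2668, q=259

2668/259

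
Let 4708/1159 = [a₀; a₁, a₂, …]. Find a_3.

3

4708 = 4·1159 + 72   →  a_0 = 4
1159 = 16·72 + 7   →  a_1 = 16
72 = 10·7 + 2   →  a_2 = 10
7 = 3·2 + 1   →  a_3 = 3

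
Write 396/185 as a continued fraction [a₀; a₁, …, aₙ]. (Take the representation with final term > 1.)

396 = 2×185 + 26
185 = 7×26 + 3
26 = 8×3 + 2
3 = 1×2 + 1
2 = 2×1 + 0  (stop)
So 396/185 = [2; 7, 8, 1, 2].

[2; 7, 8, 1, 2]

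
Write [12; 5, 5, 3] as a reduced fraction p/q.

1012/83

Using pₖ = aₖpₖ₋₁ + pₖ₋₂ and qₖ = aₖqₖ₋₁ + qₖ₋₂:
  k=0: a=12, p=12, q=1
  k=1: a=5, p=61, q=5
  k=2: a=5, p=317, q=26
  k=3: a=3, p=1012, q=83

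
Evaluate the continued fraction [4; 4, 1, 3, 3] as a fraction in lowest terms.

Using pₖ = aₖpₖ₋₁ + pₖ₋₂ and qₖ = aₖqₖ₋₁ + qₖ₋₂:
  k=0: a=4, p=4, q=1
  k=1: a=4, p=17, q=4
  k=2: a=1, p=21, q=5
  k=3: a=3, p=80, q=19
  k=4: a=3, p=261, q=62

261/62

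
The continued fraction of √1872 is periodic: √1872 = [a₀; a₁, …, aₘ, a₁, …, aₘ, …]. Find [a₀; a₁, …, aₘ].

a₀ = ⌊√1872⌋ = 43.
With m₀=0, d₀=1 and mₖ₊₁ = dₖaₖ − mₖ, dₖ₊₁ = (n − mₖ₊₁²)/dₖ, aₖ₊₁ = ⌊(a₀+mₖ₊₁)/dₖ₊₁⌋:
  k=1: m=43, d=23, a=3
  k=2: m=26, d=52, a=1
  k=3: m=26, d=23, a=3
  k=4: m=43, d=1, a=86
d=1 and a=2a₀=86 at k=4, so the next step gives (m, d) = (43, 23) again — its k=1 value — and the period has length 4.

[43; 3, 1, 3, 86]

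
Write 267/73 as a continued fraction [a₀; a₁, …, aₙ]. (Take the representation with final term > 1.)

267 = 3·73 + 48
73 = 1·48 + 25
48 = 1·25 + 23
25 = 1·23 + 2
23 = 11·2 + 1
2 = 2·1 + 0  (stop)
So 267/73 = [3; 1, 1, 1, 11, 2].

[3; 1, 1, 1, 11, 2]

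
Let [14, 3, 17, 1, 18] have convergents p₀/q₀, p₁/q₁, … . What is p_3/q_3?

788/55

Using pₖ = aₖpₖ₋₁ + pₖ₋₂, qₖ = aₖqₖ₋₁ + qₖ₋₂ (with p₋₁=1, p₋₂=0, q₋₁=0, q₋₂=1):
  k=0: a=14, p=14, q=1
  k=1: a=3, p=43, q=3
  k=2: a=17, p=745, q=52
  k=3: a=1, p=788, q=55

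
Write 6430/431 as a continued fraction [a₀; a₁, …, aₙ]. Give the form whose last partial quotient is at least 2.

[14; 1, 11, 3, 5, 2]

6430 = 14×431 + 396
431 = 1×396 + 35
396 = 11×35 + 11
35 = 3×11 + 2
11 = 5×2 + 1
2 = 2×1 + 0  (stop)
So 6430/431 = [14; 1, 11, 3, 5, 2].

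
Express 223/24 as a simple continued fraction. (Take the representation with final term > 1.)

223 = 9×24 + 7
24 = 3×7 + 3
7 = 2×3 + 1
3 = 3×1 + 0  (stop)
So 223/24 = [9; 3, 2, 3].

[9; 3, 2, 3]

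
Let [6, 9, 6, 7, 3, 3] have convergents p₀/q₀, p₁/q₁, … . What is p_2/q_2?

Using pₖ = aₖpₖ₋₁ + pₖ₋₂, qₖ = aₖqₖ₋₁ + qₖ₋₂ (with p₋₁=1, p₋₂=0, q₋₁=0, q₋₂=1):
  k=0: a=6, p=6, q=1
  k=1: a=9, p=55, q=9
  k=2: a=6, p=336, q=55

336/55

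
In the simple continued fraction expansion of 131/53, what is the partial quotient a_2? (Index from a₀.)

8

131 = 2·53 + 25   →  a_0 = 2
53 = 2·25 + 3   →  a_1 = 2
25 = 8·3 + 1   →  a_2 = 8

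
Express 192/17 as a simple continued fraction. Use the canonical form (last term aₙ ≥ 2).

192 = 11·17 + 5
17 = 3·5 + 2
5 = 2·2 + 1
2 = 2·1 + 0  (stop)
So 192/17 = [11; 3, 2, 2].

[11; 3, 2, 2]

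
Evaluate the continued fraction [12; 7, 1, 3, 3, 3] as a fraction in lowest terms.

4051/334

Using pₖ = aₖpₖ₋₁ + pₖ₋₂ and qₖ = aₖqₖ₋₁ + qₖ₋₂:
  k=0: a=12, p=12, q=1
  k=1: a=7, p=85, q=7
  k=2: a=1, p=97, q=8
  k=3: a=3, p=376, q=31
  k=4: a=3, p=1225, q=101
  k=5: a=3, p=4051, q=334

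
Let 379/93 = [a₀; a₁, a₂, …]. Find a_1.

379 = 4·93 + 7   →  a_0 = 4
93 = 13·7 + 2   →  a_1 = 13

13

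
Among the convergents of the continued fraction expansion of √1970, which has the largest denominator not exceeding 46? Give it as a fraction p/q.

577/13

√1970 = [44; 2, 1, 1, 2, 88, …] (period length 5).
Convergents:
  p_0/q_0 = 44/1
  p_1/q_1 = 89/2
  p_2/q_2 = 133/3
  p_3/q_3 = 222/5
  p_4/q_4 = 577/13
  p_5/q_5 = 50998/1149
q_4 = 13 ≤ 46 < 1149 = q_5, so the answer is 577/13.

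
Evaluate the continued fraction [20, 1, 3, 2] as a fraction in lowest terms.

Fold from the inside: start with 2/1.
  3 + 1/2 = 7/2
  1 + 2/7 = 9/7
  20 + 7/9 = 187/9

187/9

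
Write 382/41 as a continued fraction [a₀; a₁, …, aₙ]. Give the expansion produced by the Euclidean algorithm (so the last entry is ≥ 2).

[9; 3, 6, 2]

382 = 9·41 + 13
41 = 3·13 + 2
13 = 6·2 + 1
2 = 2·1 + 0  (stop)
So 382/41 = [9; 3, 6, 2].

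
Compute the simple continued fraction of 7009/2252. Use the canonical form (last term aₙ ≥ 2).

[3; 8, 1, 9, 8, 3]

7009 = 3×2252 + 253
2252 = 8×253 + 228
253 = 1×228 + 25
228 = 9×25 + 3
25 = 8×3 + 1
3 = 3×1 + 0  (stop)
So 7009/2252 = [3; 8, 1, 9, 8, 3].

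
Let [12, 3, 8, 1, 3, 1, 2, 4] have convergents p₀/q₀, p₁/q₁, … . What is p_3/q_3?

Using pₖ = aₖpₖ₋₁ + pₖ₋₂, qₖ = aₖqₖ₋₁ + qₖ₋₂ (with p₋₁=1, p₋₂=0, q₋₁=0, q₋₂=1):
  k=0: a=12, p=12, q=1
  k=1: a=3, p=37, q=3
  k=2: a=8, p=308, q=25
  k=3: a=1, p=345, q=28

345/28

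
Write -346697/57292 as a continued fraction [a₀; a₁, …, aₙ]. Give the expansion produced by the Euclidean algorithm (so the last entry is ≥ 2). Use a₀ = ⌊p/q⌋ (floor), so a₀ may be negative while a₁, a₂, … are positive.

[-7; 1, 18, 2, 4, 1, 14, 18]

-346697 = -7×57292 + 54347
57292 = 1×54347 + 2945
54347 = 18×2945 + 1337
2945 = 2×1337 + 271
1337 = 4×271 + 253
271 = 1×253 + 18
253 = 14×18 + 1
18 = 18×1 + 0  (stop)
So -346697/57292 = [-7; 1, 18, 2, 4, 1, 14, 18].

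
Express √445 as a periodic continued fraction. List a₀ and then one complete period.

[21; 10, 1, 1, 10, 42]

a₀ = ⌊√445⌋ = 21.
With m₀=0, d₀=1 and mₖ₊₁ = dₖaₖ − mₖ, dₖ₊₁ = (n − mₖ₊₁²)/dₖ, aₖ₊₁ = ⌊(a₀+mₖ₊₁)/dₖ₊₁⌋:
  k=1: m=21, d=4, a=10
  k=2: m=19, d=21, a=1
  k=3: m=2, d=21, a=1
  k=4: m=19, d=4, a=10
  k=5: m=21, d=1, a=42
d=1 and a=2a₀=42 at k=5, so the next step gives (m, d) = (21, 4) again — its k=1 value — and the period has length 5.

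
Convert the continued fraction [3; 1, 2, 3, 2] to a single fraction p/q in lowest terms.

85/23

Fold from the inside: start with 2/1.
  3 + 1/2 = 7/2
  2 + 2/7 = 16/7
  1 + 7/16 = 23/16
  3 + 16/23 = 85/23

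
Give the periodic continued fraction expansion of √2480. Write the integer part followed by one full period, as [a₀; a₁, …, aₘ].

[49; 1, 3, 1, 98]

a₀ = ⌊√2480⌋ = 49.
With m₀=0, d₀=1 and mₖ₊₁ = dₖaₖ − mₖ, dₖ₊₁ = (n − mₖ₊₁²)/dₖ, aₖ₊₁ = ⌊(a₀+mₖ₊₁)/dₖ₊₁⌋:
  k=1: m=49, d=79, a=1
  k=2: m=30, d=20, a=3
  k=3: m=30, d=79, a=1
  k=4: m=49, d=1, a=98
d=1 and a=2a₀=98 at k=4, so the next step gives (m, d) = (49, 79) again — its k=1 value — and the period has length 4.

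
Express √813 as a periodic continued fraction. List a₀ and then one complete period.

a₀ = ⌊√813⌋ = 28.
With m₀=0, d₀=1 and mₖ₊₁ = dₖaₖ − mₖ, dₖ₊₁ = (n − mₖ₊₁²)/dₖ, aₖ₊₁ = ⌊(a₀+mₖ₊₁)/dₖ₊₁⌋:
  k=1: m=28, d=29, a=1
  k=2: m=1, d=28, a=1
  k=3: m=27, d=3, a=18
  k=4: m=27, d=28, a=1
  k=5: m=1, d=29, a=1
  k=6: m=28, d=1, a=56
d=1 and a=2a₀=56 at k=6, so the next step gives (m, d) = (28, 29) again — its k=1 value — and the period has length 6.

[28; 1, 1, 18, 1, 1, 56]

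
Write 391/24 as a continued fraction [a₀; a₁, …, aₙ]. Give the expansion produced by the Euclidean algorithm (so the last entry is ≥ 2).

391 = 16·24 + 7
24 = 3·7 + 3
7 = 2·3 + 1
3 = 3·1 + 0  (stop)
So 391/24 = [16; 3, 2, 3].

[16; 3, 2, 3]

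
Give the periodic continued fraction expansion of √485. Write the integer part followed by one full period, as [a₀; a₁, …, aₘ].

[22; 44]

a₀ = ⌊√485⌋ = 22.
With m₀=0, d₀=1 and mₖ₊₁ = dₖaₖ − mₖ, dₖ₊₁ = (n − mₖ₊₁²)/dₖ, aₖ₊₁ = ⌊(a₀+mₖ₊₁)/dₖ₊₁⌋:
  k=1: m=22, d=1, a=44
d=1 and a=2a₀=44 at k=1, so the next step gives (m, d) = (22, 1) again — its k=1 value — and the period has length 1.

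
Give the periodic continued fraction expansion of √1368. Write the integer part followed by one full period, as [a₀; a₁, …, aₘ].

a₀ = ⌊√1368⌋ = 36.
With m₀=0, d₀=1 and mₖ₊₁ = dₖaₖ − mₖ, dₖ₊₁ = (n − mₖ₊₁²)/dₖ, aₖ₊₁ = ⌊(a₀+mₖ₊₁)/dₖ₊₁⌋:
  k=1: m=36, d=72, a=1
  k=2: m=36, d=1, a=72
d=1 and a=2a₀=72 at k=2, so the next step gives (m, d) = (36, 72) again — its k=1 value — and the period has length 2.

[36; 1, 72]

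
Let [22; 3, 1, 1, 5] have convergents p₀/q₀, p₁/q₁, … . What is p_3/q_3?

Using pₖ = aₖpₖ₋₁ + pₖ₋₂, qₖ = aₖqₖ₋₁ + qₖ₋₂ (with p₋₁=1, p₋₂=0, q₋₁=0, q₋₂=1):
  k=0: a=22, p=22, q=1
  k=1: a=3, p=67, q=3
  k=2: a=1, p=89, q=4
  k=3: a=1, p=156, q=7

156/7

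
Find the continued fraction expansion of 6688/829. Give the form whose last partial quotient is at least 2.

[8; 14, 1, 4, 11]

6688 = 8×829 + 56
829 = 14×56 + 45
56 = 1×45 + 11
45 = 4×11 + 1
11 = 11×1 + 0  (stop)
So 6688/829 = [8; 14, 1, 4, 11].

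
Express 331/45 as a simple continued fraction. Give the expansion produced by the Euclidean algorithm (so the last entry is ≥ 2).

331 = 7*45 + 16
45 = 2*16 + 13
16 = 1*13 + 3
13 = 4*3 + 1
3 = 3*1 + 0  (stop)
So 331/45 = [7; 2, 1, 4, 3].

[7; 2, 1, 4, 3]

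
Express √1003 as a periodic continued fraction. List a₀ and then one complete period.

a₀ = ⌊√1003⌋ = 31.

[31; 1, 2, 31, 2, 1, 62]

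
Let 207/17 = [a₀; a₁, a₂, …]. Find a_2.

1

207 = 12·17 + 3   →  a_0 = 12
17 = 5·3 + 2   →  a_1 = 5
3 = 1·2 + 1   →  a_2 = 1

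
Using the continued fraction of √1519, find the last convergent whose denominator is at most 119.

1520/39

√1519 = [38; 1, 37, 1, 76, …] (period length 4).
Convergents:
  p_0/q_0 = 38/1
  p_1/q_1 = 39/1
  p_2/q_2 = 1481/38
  p_3/q_3 = 1520/39
  p_4/q_4 = 117001/3002
q_3 = 39 ≤ 119 < 3002 = q_4, so the answer is 1520/39.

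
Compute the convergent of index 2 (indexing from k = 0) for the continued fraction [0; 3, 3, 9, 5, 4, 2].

Using pₖ = aₖpₖ₋₁ + pₖ₋₂, qₖ = aₖqₖ₋₁ + qₖ₋₂ (with p₋₁=1, p₋₂=0, q₋₁=0, q₋₂=1):
  k=0: a=0, p=0, q=1
  k=1: a=3, p=1, q=3
  k=2: a=3, p=3, q=10

3/10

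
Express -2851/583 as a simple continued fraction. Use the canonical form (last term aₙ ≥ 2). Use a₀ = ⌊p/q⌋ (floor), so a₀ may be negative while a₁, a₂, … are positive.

-2851 = -5·583 + 64
583 = 9·64 + 7
64 = 9·7 + 1
7 = 7·1 + 0  (stop)
So -2851/583 = [-5; 9, 9, 7].

[-5; 9, 9, 7]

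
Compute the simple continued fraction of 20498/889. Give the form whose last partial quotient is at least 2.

[23; 17, 2, 3, 7]

20498 = 23×889 + 51
889 = 17×51 + 22
51 = 2×22 + 7
22 = 3×7 + 1
7 = 7×1 + 0  (stop)
So 20498/889 = [23; 17, 2, 3, 7].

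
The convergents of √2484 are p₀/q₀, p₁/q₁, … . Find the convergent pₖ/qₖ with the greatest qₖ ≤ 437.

7775/156

√2484 = [49; 1, 5, 4, 5, 1, 98, …] (period length 6).
Convergents:
  p_0/q_0 = 49/1
  p_1/q_1 = 50/1
  p_2/q_2 = 299/6
  p_3/q_3 = 1246/25
  p_4/q_4 = 6529/131
  p_5/q_5 = 7775/156
  p_6/q_6 = 768479/15419
q_5 = 156 ≤ 437 < 15419 = q_6, so the answer is 7775/156.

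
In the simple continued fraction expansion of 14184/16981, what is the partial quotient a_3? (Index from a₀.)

14

14184 = 0·16981 + 14184   →  a_0 = 0
16981 = 1·14184 + 2797   →  a_1 = 1
14184 = 5·2797 + 199   →  a_2 = 5
2797 = 14·199 + 11   →  a_3 = 14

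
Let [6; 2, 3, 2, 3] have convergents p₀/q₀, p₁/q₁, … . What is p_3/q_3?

103/16

Using pₖ = aₖpₖ₋₁ + pₖ₋₂, qₖ = aₖqₖ₋₁ + qₖ₋₂ (with p₋₁=1, p₋₂=0, q₋₁=0, q₋₂=1):
  k=0: a=6, p=6, q=1
  k=1: a=2, p=13, q=2
  k=2: a=3, p=45, q=7
  k=3: a=2, p=103, q=16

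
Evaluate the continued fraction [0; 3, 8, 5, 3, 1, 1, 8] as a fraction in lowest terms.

2596/8105

Using pₖ = aₖpₖ₋₁ + pₖ₋₂ and qₖ = aₖqₖ₋₁ + qₖ₋₂:
  k=0: a=0, p=0, q=1
  k=1: a=3, p=1, q=3
  k=2: a=8, p=8, q=25
  k=3: a=5, p=41, q=128
  k=4: a=3, p=131, q=409
  k=5: a=1, p=172, q=537
  k=6: a=1, p=303, q=946
  k=7: a=8, p=2596, q=8105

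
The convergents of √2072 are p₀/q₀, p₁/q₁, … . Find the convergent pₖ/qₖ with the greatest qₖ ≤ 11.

√2072 = [45; 1, 1, 12, 1, 1, 90, …] (period length 6).
Convergents:
  p_0/q_0 = 45/1
  p_1/q_1 = 46/1
  p_2/q_2 = 91/2
  p_3/q_3 = 1138/25
q_2 = 2 ≤ 11 < 25 = q_3, so the answer is 91/2.

91/2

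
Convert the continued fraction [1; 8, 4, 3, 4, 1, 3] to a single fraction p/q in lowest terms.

Using pₖ = aₖpₖ₋₁ + pₖ₋₂ and qₖ = aₖqₖ₋₁ + qₖ₋₂:
  k=0: a=1, p=1, q=1
  k=1: a=8, p=9, q=8
  k=2: a=4, p=37, q=33
  k=3: a=3, p=120, q=107
  k=4: a=4, p=517, q=461
  k=5: a=1, p=637, q=568
  k=6: a=3, p=2428, q=2165

2428/2165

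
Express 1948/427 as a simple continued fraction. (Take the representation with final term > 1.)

[4; 1, 1, 3, 1, 1, 8, 3]

1948 = 4×427 + 240
427 = 1×240 + 187
240 = 1×187 + 53
187 = 3×53 + 28
53 = 1×28 + 25
28 = 1×25 + 3
25 = 8×3 + 1
3 = 3×1 + 0  (stop)
So 1948/427 = [4; 1, 1, 3, 1, 1, 8, 3].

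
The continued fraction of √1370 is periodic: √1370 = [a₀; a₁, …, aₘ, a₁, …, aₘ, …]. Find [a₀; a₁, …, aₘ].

a₀ = ⌊√1370⌋ = 37.
With m₀=0, d₀=1 and mₖ₊₁ = dₖaₖ − mₖ, dₖ₊₁ = (n − mₖ₊₁²)/dₖ, aₖ₊₁ = ⌊(a₀+mₖ₊₁)/dₖ₊₁⌋:
  k=1: m=37, d=1, a=74
d=1 and a=2a₀=74 at k=1, so the next step gives (m, d) = (37, 1) again — its k=1 value — and the period has length 1.

[37; 74]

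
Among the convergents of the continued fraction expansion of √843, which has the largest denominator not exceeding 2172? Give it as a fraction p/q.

√843 = [29; 29, 58, …] (period length 2).
Convergents:
  p_0/q_0 = 29/1
  p_1/q_1 = 842/29
  p_2/q_2 = 48865/1683
  p_3/q_3 = 1417927/48836
q_2 = 1683 ≤ 2172 < 48836 = q_3, so the answer is 48865/1683.

48865/1683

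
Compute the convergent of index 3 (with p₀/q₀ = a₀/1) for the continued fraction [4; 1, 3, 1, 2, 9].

24/5

Using pₖ = aₖpₖ₋₁ + pₖ₋₂, qₖ = aₖqₖ₋₁ + qₖ₋₂ (with p₋₁=1, p₋₂=0, q₋₁=0, q₋₂=1):
  k=0: a=4, p=4, q=1
  k=1: a=1, p=5, q=1
  k=2: a=3, p=19, q=4
  k=3: a=1, p=24, q=5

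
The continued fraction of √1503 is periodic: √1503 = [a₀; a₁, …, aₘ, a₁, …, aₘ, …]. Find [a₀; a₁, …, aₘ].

a₀ = ⌊√1503⌋ = 38.

[38; 1, 3, 3, 8, 3, 3, 1, 76]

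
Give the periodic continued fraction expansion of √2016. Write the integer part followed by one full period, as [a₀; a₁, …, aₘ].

[44; 1, 8, 1, 88]

a₀ = ⌊√2016⌋ = 44.
With m₀=0, d₀=1 and mₖ₊₁ = dₖaₖ − mₖ, dₖ₊₁ = (n − mₖ₊₁²)/dₖ, aₖ₊₁ = ⌊(a₀+mₖ₊₁)/dₖ₊₁⌋:
  k=1: m=44, d=80, a=1
  k=2: m=36, d=9, a=8
  k=3: m=36, d=80, a=1
  k=4: m=44, d=1, a=88
d=1 and a=2a₀=88 at k=4, so the next step gives (m, d) = (44, 80) again — its k=1 value — and the period has length 4.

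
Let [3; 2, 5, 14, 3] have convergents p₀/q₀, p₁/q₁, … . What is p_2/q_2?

Using pₖ = aₖpₖ₋₁ + pₖ₋₂, qₖ = aₖqₖ₋₁ + qₖ₋₂ (with p₋₁=1, p₋₂=0, q₋₁=0, q₋₂=1):
  k=0: a=3, p=3, q=1
  k=1: a=2, p=7, q=2
  k=2: a=5, p=38, q=11

38/11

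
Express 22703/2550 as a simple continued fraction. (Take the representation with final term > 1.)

[8; 1, 9, 3, 11, 2, 3]

22703 = 8×2550 + 2303
2550 = 1×2303 + 247
2303 = 9×247 + 80
247 = 3×80 + 7
80 = 11×7 + 3
7 = 2×3 + 1
3 = 3×1 + 0  (stop)
So 22703/2550 = [8; 1, 9, 3, 11, 2, 3].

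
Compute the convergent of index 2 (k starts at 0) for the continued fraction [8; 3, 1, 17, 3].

33/4

Using pₖ = aₖpₖ₋₁ + pₖ₋₂, qₖ = aₖqₖ₋₁ + qₖ₋₂ (with p₋₁=1, p₋₂=0, q₋₁=0, q₋₂=1):
  k=0: a=8, p=8, q=1
  k=1: a=3, p=25, q=3
  k=2: a=1, p=33, q=4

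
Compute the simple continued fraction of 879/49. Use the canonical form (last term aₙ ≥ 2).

879 = 17×49 + 46
49 = 1×46 + 3
46 = 15×3 + 1
3 = 3×1 + 0  (stop)
So 879/49 = [17; 1, 15, 3].

[17; 1, 15, 3]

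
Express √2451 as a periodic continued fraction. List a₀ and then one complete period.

[49; 1, 1, 32, 1, 1, 98]

a₀ = ⌊√2451⌋ = 49.
With m₀=0, d₀=1 and mₖ₊₁ = dₖaₖ − mₖ, dₖ₊₁ = (n − mₖ₊₁²)/dₖ, aₖ₊₁ = ⌊(a₀+mₖ₊₁)/dₖ₊₁⌋:
  k=1: m=49, d=50, a=1
  k=2: m=1, d=49, a=1
  k=3: m=48, d=3, a=32
  k=4: m=48, d=49, a=1
  k=5: m=1, d=50, a=1
  k=6: m=49, d=1, a=98
d=1 and a=2a₀=98 at k=6, so the next step gives (m, d) = (49, 50) again — its k=1 value — and the period has length 6.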